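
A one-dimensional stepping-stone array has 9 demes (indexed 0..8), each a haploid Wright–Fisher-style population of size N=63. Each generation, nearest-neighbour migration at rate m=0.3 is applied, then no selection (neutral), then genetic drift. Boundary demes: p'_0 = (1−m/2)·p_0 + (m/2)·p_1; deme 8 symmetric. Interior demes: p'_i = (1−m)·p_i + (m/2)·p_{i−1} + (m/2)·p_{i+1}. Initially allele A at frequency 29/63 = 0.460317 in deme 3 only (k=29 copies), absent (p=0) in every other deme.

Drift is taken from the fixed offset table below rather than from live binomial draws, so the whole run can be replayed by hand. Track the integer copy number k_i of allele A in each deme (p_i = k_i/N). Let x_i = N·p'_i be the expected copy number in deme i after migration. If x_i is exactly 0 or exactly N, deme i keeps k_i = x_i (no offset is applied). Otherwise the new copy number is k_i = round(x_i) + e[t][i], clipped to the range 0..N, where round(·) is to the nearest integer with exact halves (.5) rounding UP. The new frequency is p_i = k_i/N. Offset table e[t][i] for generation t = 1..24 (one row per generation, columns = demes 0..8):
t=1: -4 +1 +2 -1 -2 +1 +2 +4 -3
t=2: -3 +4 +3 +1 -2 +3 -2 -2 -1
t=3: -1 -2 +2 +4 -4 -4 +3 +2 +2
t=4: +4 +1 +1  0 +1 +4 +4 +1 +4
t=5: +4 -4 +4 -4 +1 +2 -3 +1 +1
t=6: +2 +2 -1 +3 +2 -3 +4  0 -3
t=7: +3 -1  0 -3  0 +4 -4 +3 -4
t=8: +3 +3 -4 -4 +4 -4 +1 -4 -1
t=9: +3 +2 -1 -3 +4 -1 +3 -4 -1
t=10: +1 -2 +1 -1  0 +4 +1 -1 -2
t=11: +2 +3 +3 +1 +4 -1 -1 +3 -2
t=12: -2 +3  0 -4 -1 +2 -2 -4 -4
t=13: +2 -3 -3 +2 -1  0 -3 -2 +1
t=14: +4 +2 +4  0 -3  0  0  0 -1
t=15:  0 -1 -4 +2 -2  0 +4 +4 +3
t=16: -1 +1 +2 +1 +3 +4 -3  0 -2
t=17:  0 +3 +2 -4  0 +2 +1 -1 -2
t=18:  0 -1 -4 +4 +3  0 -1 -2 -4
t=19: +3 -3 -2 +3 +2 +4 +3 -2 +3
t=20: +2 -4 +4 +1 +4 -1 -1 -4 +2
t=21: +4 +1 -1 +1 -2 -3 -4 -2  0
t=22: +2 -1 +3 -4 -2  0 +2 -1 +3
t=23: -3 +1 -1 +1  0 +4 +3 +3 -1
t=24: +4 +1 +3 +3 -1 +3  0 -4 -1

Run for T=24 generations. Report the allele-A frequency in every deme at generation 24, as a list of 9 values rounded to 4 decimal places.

t=0: k=[0 0 0 29 0 0 0 0 0]
t=1: x=[0.0000 0.0000 4.3500 20.3000 4.3500 0.0000 0.0000 0.0000 0.0000] k=[0 0 6 19 2 0 0 0 0]
t=2: x=[0.0000 0.9000 7.0500 14.5000 4.2500 0.3000 0.0000 0.0000 0.0000] k=[0 5 10 16 2 3 0 0 0]
t=3: x=[0.7500 5.0000 10.1500 13.0000 4.2500 2.4000 0.4500 0.0000 0.0000] k=[0 3 12 17 0 0 3 0 0]
t=4: x=[0.4500 3.9000 11.4000 13.7000 2.5500 0.4500 2.1000 0.4500 0.0000] k=[4 5 12 14 4 4 6 1 0]
t=5: x=[4.1500 5.9000 11.2500 12.2000 5.5000 4.3000 4.9500 1.6000 0.1500] k=[8 2 15 8 7 6 2 3 1]
t=6: x=[7.1000 4.8500 12.0000 8.9000 7.0000 5.5500 2.7500 2.5500 1.3000] k=[9 7 11 12 9 3 7 3 0]
t=7: x=[8.7000 7.9000 10.5500 11.4000 8.5500 4.5000 5.8000 3.1500 0.4500] k=[12 7 11 8 9 9 2 6 0]
t=8: x=[11.2500 8.3500 9.9500 8.6000 8.8500 7.9500 3.6500 4.5000 0.9000] k=[14 11 6 5 13 4 5 1 0]
t=9: x=[13.5500 10.7000 6.6000 6.3500 10.4500 5.5000 4.2500 1.4500 0.1500] k=[17 13 6 3 14 5 7 0 0]
t=10: x=[16.4000 12.5500 6.6000 5.1000 11.0000 6.6500 5.6500 1.0500 0.0000] k=[17 11 8 4 11 11 7 0 0]
t=11: x=[16.1000 11.4500 7.8500 5.6500 9.9500 10.4000 6.5500 1.0500 0.0000] k=[18 14 11 7 14 9 6 4 0]
t=12: x=[17.4000 14.1500 10.8500 8.6500 12.2000 9.3000 6.1500 3.7000 0.6000] k=[15 17 11 5 11 11 4 0 0]
t=13: x=[15.3000 15.8000 11.0000 6.8000 10.1000 9.9500 4.4500 0.6000 0.0000] k=[17 13 8 9 9 10 1 0 0]
t=14: x=[16.4000 12.8500 8.9000 8.8500 9.1500 8.5000 2.2000 0.1500 0.0000] k=[20 15 13 9 6 9 2 0 0]
t=15: x=[19.2500 15.4500 12.7000 9.1500 6.9000 7.5000 2.7500 0.3000 0.0000] k=[19 14 9 11 5 8 7 4 0]
t=16: x=[18.2500 14.0000 10.0500 9.8000 6.3500 7.4000 6.7000 3.8500 0.6000] k=[17 15 12 11 9 11 4 4 0]
t=17: x=[16.7000 14.8500 12.3000 10.8500 9.6000 9.6500 5.0500 3.4000 0.6000] k=[17 18 14 7 10 12 6 2 0]
t=18: x=[17.1500 17.2500 13.5500 8.5000 9.8500 10.8000 6.3000 2.3000 0.3000] k=[17 16 10 13 13 11 5 0 0]
t=19: x=[16.8500 15.2500 11.3500 12.5500 12.7000 10.4000 5.1500 0.7500 0.0000] k=[20 12 9 16 15 14 8 0 0]
t=20: x=[18.8000 12.7500 10.5000 14.8000 15.0000 13.2500 7.7000 1.2000 0.0000] k=[21 9 15 16 19 12 7 0 0]
t=21: x=[19.2000 11.7000 14.2500 16.3000 17.5000 12.3000 6.7000 1.0500 0.0000] k=[23 13 13 17 16 9 3 0 0]
t=22: x=[21.5000 14.5000 13.6000 16.2500 15.1000 9.1500 3.4500 0.4500 0.0000] k=[24 14 17 12 13 9 5 0 0]
t=23: x=[22.5000 15.9500 15.8000 12.9000 12.2500 9.0000 4.8500 0.7500 0.0000] k=[20 17 15 14 12 13 8 4 0]
t=24: x=[19.5500 17.1500 15.1500 13.8500 12.4500 12.1000 8.1500 4.0000 0.6000] k=[24 18 18 17 11 15 8 0 0]

[0.3810, 0.2857, 0.2857, 0.2698, 0.1746, 0.2381, 0.1270, 0.0000, 0.0000]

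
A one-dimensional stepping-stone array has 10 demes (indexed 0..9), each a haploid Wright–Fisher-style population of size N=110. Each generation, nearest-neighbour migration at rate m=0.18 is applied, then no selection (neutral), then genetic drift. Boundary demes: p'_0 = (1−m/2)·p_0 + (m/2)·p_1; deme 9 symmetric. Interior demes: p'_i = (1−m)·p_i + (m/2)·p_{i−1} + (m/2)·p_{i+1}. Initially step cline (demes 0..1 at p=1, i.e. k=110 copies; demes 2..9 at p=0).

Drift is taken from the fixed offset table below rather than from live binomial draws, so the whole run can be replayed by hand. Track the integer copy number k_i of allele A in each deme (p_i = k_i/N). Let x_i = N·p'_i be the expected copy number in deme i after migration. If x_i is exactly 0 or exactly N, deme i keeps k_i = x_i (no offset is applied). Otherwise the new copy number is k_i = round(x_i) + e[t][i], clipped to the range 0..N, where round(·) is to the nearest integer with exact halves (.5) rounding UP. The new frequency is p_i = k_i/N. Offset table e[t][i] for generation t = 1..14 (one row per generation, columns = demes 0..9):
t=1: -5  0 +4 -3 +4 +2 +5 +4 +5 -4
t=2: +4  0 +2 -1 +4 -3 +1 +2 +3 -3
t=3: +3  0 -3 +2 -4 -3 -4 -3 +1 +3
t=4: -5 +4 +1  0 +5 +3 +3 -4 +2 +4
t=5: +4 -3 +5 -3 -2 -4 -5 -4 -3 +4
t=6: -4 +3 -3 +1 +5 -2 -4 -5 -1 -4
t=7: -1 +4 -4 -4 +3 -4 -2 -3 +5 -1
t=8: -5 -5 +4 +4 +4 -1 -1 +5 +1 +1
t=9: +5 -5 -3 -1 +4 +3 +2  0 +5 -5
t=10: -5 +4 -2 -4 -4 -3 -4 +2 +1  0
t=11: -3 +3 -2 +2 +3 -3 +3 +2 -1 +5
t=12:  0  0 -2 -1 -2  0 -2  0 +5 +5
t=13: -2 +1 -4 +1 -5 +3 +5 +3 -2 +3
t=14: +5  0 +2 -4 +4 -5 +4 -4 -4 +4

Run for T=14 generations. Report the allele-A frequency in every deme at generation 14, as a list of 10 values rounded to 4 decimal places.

t=0: k=[110 110 0 0 0 0 0 0 0 0]
t=1: x=[110.0000 100.1000 9.9000 0.0000 0.0000 0.0000 0.0000 0.0000 0.0000 0.0000] k=[110 100 14 0 0 0 0 0 0 0]
t=2: x=[109.1000 93.1600 20.4800 1.2600 0.0000 0.0000 0.0000 0.0000 0.0000 0.0000] k=[110 93 22 0 0 0 0 0 0 0]
t=3: x=[108.4700 88.1400 26.4100 1.9800 0.0000 0.0000 0.0000 0.0000 0.0000 0.0000] k=[110 88 23 4 0 0 0 0 0 0]
t=4: x=[108.0200 84.1300 27.1400 5.3500 0.3600 0.0000 0.0000 0.0000 0.0000 0.0000] k=[103 88 28 5 5 0 0 0 0 0]
t=5: x=[101.6500 83.9500 31.3300 7.0700 4.5500 0.4500 0.0000 0.0000 0.0000 0.0000] k=[106 81 36 4 3 0 0 0 0 0]
t=6: x=[103.7500 79.2000 37.1700 6.7900 2.8200 0.2700 0.0000 0.0000 0.0000 0.0000] k=[100 82 34 8 8 0 0 0 0 0]
t=7: x=[98.3800 79.3000 35.9800 10.3400 7.2800 0.7200 0.0000 0.0000 0.0000 0.0000] k=[97 83 32 6 10 0 0 0 0 0]
t=8: x=[95.7400 79.6700 34.2500 8.7000 8.7400 0.9000 0.0000 0.0000 0.0000 0.0000] k=[91 75 38 13 13 0 0 0 0 0]
t=9: x=[89.5600 73.1100 39.0800 15.2500 11.8300 1.1700 0.0000 0.0000 0.0000 0.0000] k=[95 68 36 14 16 4 0 0 0 0]
t=10: x=[92.5700 67.5500 36.9000 16.1600 14.7400 4.7200 0.3600 0.0000 0.0000 0.0000] k=[88 72 35 12 11 2 0 0 0 0]
t=11: x=[86.5600 70.1100 36.2600 13.9800 10.2800 2.6300 0.1800 0.0000 0.0000 0.0000] k=[84 73 34 16 13 0 3 0 0 0]
t=12: x=[83.0100 70.4800 35.8900 17.3500 12.1000 1.4400 2.4600 0.2700 0.0000 0.0000] k=[83 70 34 16 10 1 0 0 0 0]
t=13: x=[81.8300 67.9300 35.6200 17.0800 9.7300 1.7200 0.0900 0.0000 0.0000 0.0000] k=[80 69 32 18 5 5 5 0 0 0]
t=14: x=[79.0100 66.6600 34.0700 18.0900 6.1700 5.0000 4.5500 0.4500 0.0000 0.0000] k=[84 67 36 14 10 0 9 0 0 0]

[0.7636, 0.6091, 0.3273, 0.1273, 0.0909, 0.0000, 0.0818, 0.0000, 0.0000, 0.0000]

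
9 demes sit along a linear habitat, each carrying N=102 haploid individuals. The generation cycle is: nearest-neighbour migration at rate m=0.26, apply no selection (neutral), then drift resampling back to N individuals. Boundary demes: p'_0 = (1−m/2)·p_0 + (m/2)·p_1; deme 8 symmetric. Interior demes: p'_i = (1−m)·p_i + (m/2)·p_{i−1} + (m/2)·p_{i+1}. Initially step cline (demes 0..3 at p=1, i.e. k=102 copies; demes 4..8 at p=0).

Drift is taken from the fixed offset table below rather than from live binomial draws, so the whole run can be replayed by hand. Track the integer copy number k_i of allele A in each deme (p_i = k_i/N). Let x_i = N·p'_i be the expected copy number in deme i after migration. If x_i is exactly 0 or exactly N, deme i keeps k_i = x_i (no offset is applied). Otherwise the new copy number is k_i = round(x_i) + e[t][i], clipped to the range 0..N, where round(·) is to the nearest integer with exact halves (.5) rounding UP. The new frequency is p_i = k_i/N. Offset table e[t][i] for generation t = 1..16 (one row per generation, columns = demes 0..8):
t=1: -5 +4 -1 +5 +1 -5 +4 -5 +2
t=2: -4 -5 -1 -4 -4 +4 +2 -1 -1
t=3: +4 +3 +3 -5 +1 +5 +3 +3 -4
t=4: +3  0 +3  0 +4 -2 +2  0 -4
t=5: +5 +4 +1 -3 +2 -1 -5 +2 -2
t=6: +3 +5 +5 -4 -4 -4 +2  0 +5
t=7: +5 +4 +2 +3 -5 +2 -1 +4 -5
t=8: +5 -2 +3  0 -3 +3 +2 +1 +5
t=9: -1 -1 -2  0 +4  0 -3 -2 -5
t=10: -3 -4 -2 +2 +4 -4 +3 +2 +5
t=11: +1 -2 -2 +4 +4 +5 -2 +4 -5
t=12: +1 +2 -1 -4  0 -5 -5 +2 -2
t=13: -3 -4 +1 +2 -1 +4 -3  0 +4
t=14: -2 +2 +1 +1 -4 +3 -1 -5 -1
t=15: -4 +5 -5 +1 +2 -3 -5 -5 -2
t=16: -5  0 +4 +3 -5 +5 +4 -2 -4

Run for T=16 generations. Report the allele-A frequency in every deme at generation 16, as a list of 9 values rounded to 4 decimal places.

[0.8137, 0.8922, 0.7843, 0.6569, 0.3824, 0.2843, 0.0980, 0.0000, 0.0000]

t=0: k=[102 102 102 102 0 0 0 0 0]
t=1: x=[102.0000 102.0000 102.0000 88.7400 13.2600 0.0000 0.0000 0.0000 0.0000] k=[102 102 102 94 14 0 0 0 0]
t=2: x=[102.0000 102.0000 100.9600 84.6400 22.5800 1.8200 0.0000 0.0000 0.0000] k=[102 102 100 81 19 6 0 0 0]
t=3: x=[102.0000 101.7400 97.7900 75.4100 25.3700 6.9100 0.7800 0.0000 0.0000] k=[102 102 101 70 26 12 4 0 0]
t=4: x=[102.0000 101.8700 97.1000 68.3100 29.9000 12.7800 4.5200 0.5200 0.0000] k=[102 102 100 68 34 11 7 1 0]
t=5: x=[102.0000 101.7400 96.1000 67.7400 35.4300 13.4700 6.7400 1.6500 0.1300] k=[102 102 97 65 37 12 2 4 0]
t=6: x=[102.0000 101.3500 93.4900 65.5200 37.3900 13.9500 3.5600 3.2200 0.5200] k=[102 102 98 62 33 10 6 3 6]
t=7: x=[102.0000 101.4800 93.8400 62.9100 33.7800 12.4700 6.1300 3.7800 5.6100] k=[102 102 96 66 29 14 5 8 1]
t=8: x=[102.0000 101.2200 92.8800 65.0900 31.8600 14.7800 6.5600 6.7000 1.9100] k=[102 99 96 65 29 18 9 8 7]
t=9: x=[101.6100 99.0000 92.3600 64.3500 32.2500 18.2600 10.0400 8.0000 7.1300] k=[101 98 90 64 36 18 7 6 2]
t=10: x=[100.6100 97.3500 87.6600 63.7400 37.3000 18.9100 8.3000 5.6100 2.5200] k=[98 93 86 66 41 15 11 8 8]
t=11: x=[97.3500 92.7400 84.3100 65.3500 40.8700 17.8600 11.1300 8.3900 8.0000] k=[98 91 82 69 45 23 9 12 3]
t=12: x=[97.0900 90.7400 81.4800 67.5700 45.2600 24.0400 11.2100 10.4400 4.1700] k=[98 93 80 64 45 19 6 12 2]
t=13: x=[97.3500 91.9600 79.6100 63.6100 44.0900 20.6900 8.4700 9.9200 3.3000] k=[94 88 81 66 43 25 5 10 7]
t=14: x=[93.2200 87.8700 79.9600 64.9600 43.6500 24.7400 8.2500 8.9600 7.3900] k=[91 90 81 66 40 28 7 4 6]
t=15: x=[90.8700 88.9600 80.2200 64.5700 41.8200 26.8300 9.3400 4.6500 5.7400] k=[87 94 75 66 44 24 4 0 4]
t=16: x=[87.9100 90.6200 76.3000 64.3100 44.2600 24.0000 6.0800 1.0400 3.4800] k=[83 91 80 67 39 29 10 0 0]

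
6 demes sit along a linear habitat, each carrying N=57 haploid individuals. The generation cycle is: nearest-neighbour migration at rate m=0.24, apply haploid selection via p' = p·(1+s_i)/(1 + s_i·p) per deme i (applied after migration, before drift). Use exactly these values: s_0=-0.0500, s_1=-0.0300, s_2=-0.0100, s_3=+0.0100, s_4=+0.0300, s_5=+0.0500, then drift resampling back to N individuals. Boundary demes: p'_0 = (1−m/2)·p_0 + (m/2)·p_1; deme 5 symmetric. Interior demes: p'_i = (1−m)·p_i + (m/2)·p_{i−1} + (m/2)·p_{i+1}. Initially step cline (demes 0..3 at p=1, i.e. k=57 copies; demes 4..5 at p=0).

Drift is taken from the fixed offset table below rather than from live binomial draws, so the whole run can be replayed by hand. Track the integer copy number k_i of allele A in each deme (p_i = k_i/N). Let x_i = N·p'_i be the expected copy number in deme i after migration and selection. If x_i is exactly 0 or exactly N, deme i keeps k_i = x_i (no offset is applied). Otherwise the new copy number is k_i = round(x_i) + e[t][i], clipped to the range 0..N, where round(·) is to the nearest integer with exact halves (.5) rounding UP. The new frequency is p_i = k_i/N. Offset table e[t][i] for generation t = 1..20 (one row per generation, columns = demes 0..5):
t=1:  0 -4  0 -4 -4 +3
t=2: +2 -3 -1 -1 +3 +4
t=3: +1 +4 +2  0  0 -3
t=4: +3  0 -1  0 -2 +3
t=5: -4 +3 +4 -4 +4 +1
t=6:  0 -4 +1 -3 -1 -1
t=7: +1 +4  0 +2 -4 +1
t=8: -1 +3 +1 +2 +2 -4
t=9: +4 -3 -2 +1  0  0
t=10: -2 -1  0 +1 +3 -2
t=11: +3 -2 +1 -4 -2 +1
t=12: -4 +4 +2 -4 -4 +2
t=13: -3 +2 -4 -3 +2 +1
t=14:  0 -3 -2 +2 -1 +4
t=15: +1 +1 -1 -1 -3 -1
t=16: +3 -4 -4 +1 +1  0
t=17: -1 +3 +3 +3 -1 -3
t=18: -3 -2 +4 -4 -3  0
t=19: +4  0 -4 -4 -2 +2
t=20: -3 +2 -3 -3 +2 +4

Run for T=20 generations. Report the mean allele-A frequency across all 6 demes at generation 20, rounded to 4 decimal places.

t=0: k=[57 57 57 57 0 0]
t=1: x=[57.0000 57.0000 57.0000 50.2197 7.0199 0.0000] k=[57 57 57 46 3 0]
t=2: x=[57.0000 57.0000 55.6670 42.2690 8.0012 0.3779] k=[57 57 55 41 11 4]
t=3: x=[57.0000 56.7526 53.5274 39.2020 14.0709 5.0605] k=[57 57 56 39 14 2]
t=4: x=[57.0000 56.8763 54.0520 38.1657 15.8966 3.6011] k=[57 57 53 38 14 7]
t=5: x=[57.0000 56.5053 51.6313 37.0492 16.3829 8.1758] k=[57 57 56 33 20 9]
t=6: x=[57.0000 56.8763 53.3256 34.3360 20.6275 10.7388] k=[57 53 54 31 20 10]
t=7: x=[56.4950 53.5013 51.0668 32.5790 20.5064 11.6456] k=[57 57 51 35 17 13]
t=8: x=[57.0000 56.2580 49.7365 34.8948 19.0531 13.9886] k=[57 57 51 37 21 10]
t=9: x=[57.0000 56.2580 49.9784 36.8897 21.9979 11.7691] k=[57 53 48 38 22 12]
t=10: x=[56.4950 52.7621 47.3195 37.4081 23.1251 13.7014] k=[54 52 47 38 26 12]
t=11: x=[53.5996 51.4903 46.4338 37.7670 26.1779 14.1937] k=[57 49 47 34 24 15]
t=12: x=[55.9904 49.5244 45.5885 34.4957 24.5322 16.6492] k=[52 54 48 30 21 19]
t=13: x=[52.0114 52.9263 46.4740 31.2206 22.2396 19.8667] k=[49 55 42 28 24 21]
t=14: x=[49.3880 52.5979 41.7681 29.3417 24.5322 22.0155] k=[49 50 40 31 24 26]
t=15: x=[48.7652 48.4612 40.0003 31.3804 25.4959 26.4503] k=[50 49 39 30 22 25]
t=16: x=[49.5542 47.6851 38.9964 30.2613 23.7284 25.3246] k=[53 44 35 31 25 25]
t=17: x=[51.6776 43.6918 35.4655 30.9008 26.1378 25.6867] k=[51 47 38 34 25 23]
t=18: x=[50.2195 46.1347 38.4745 33.5375 26.2581 23.9145] k=[47 44 42 30 23 24]
t=19: x=[46.1981 43.8138 40.6832 30.7410 24.3715 24.5595] k=[50 44 37 27 22 27]
t=20: x=[48.9312 43.5698 36.5083 27.7417 23.6077 27.0926] k=[46 46 34 25 26 31]

0.6082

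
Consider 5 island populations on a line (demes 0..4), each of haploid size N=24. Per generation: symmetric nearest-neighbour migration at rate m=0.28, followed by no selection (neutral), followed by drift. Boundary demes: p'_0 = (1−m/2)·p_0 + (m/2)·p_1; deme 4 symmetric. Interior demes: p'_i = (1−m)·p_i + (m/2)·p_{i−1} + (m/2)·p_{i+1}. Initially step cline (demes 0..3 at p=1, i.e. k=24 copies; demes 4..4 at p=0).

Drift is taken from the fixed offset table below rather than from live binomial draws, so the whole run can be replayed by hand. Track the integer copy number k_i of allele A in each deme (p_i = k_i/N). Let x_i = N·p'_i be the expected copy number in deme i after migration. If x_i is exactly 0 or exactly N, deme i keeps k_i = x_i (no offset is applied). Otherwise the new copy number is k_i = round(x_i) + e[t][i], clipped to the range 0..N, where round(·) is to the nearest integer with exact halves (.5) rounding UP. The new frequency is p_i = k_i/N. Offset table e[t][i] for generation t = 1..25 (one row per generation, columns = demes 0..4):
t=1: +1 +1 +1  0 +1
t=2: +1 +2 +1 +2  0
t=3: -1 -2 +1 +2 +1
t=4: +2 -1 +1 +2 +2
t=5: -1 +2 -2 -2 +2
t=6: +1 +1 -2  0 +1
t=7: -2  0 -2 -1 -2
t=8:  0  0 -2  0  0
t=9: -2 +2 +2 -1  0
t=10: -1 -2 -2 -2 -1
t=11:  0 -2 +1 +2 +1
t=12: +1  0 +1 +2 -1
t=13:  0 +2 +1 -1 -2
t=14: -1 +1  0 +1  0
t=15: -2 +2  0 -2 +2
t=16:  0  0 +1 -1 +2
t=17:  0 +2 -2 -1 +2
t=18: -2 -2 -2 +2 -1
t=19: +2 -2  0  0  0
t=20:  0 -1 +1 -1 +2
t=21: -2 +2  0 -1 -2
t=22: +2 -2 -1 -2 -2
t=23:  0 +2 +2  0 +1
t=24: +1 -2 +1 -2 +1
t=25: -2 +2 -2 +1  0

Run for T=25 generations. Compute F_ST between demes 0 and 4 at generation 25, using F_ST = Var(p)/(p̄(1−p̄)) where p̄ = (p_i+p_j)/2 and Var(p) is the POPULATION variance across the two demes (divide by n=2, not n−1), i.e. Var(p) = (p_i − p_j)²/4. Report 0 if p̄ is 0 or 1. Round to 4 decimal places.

0.0025

t=0: k=[24 24 24 24 0]
t=1: x=[24.0000 24.0000 24.0000 20.6400 3.3600] k=[24 24 24 21 4]
t=2: x=[24.0000 24.0000 23.5800 19.0400 6.3800] k=[24 24 24 21 6]
t=3: x=[24.0000 24.0000 23.5800 19.3200 8.1000] k=[24 24 24 21 9]
t=4: x=[24.0000 24.0000 23.5800 19.7400 10.6800] k=[24 24 24 22 13]
t=5: x=[24.0000 24.0000 23.7200 21.0200 14.2600] k=[24 24 22 19 16]
t=6: x=[24.0000 23.7200 21.8600 19.0000 16.4200] k=[24 24 20 19 17]
t=7: x=[24.0000 23.4400 20.4200 18.8600 17.2800] k=[24 23 18 18 15]
t=8: x=[23.8600 22.4400 18.7000 17.5800 15.4200] k=[24 22 17 18 15]
t=9: x=[23.7200 21.5800 17.8400 17.4400 15.4200] k=[22 24 20 16 15]
t=10: x=[22.2800 23.1600 20.0000 16.4200 15.1400] k=[21 21 18 14 14]
t=11: x=[21.0000 20.5800 17.8600 14.5600 14.0000] k=[21 19 19 17 15]
t=12: x=[20.7200 19.2800 18.7200 17.0000 15.2800] k=[22 19 20 19 14]
t=13: x=[21.5800 19.5600 19.7200 18.4400 14.7000] k=[22 22 21 17 13]
t=14: x=[22.0000 21.8600 20.5800 17.0000 13.5600] k=[21 23 21 18 14]
t=15: x=[21.2800 22.4400 20.8600 17.8600 14.5600] k=[19 24 21 16 17]
t=16: x=[19.7000 22.8800 20.7200 16.8400 16.8600] k=[20 23 22 16 19]
t=17: x=[20.4200 22.4400 21.3000 17.2600 18.5800] k=[20 24 19 16 21]
t=18: x=[20.5600 22.7400 19.2800 17.1200 20.3000] k=[19 21 17 19 19]
t=19: x=[19.2800 20.1600 17.8400 18.7200 19.0000] k=[21 18 18 19 19]
t=20: x=[20.5800 18.4200 18.1400 18.8600 19.0000] k=[21 17 19 18 21]
t=21: x=[20.4400 17.8400 18.5800 18.5600 20.5800] k=[18 20 19 18 19]
t=22: x=[18.2800 19.5800 19.0000 18.2800 18.8600] k=[20 18 18 16 17]
t=23: x=[19.7200 18.2800 17.7200 16.4200 16.8600] k=[20 20 20 16 18]
t=24: x=[20.0000 20.0000 19.4400 16.8400 17.7200] k=[21 18 20 15 19]
t=25: x=[20.5800 18.7000 19.0200 16.2600 18.4400] k=[19 21 17 17 18]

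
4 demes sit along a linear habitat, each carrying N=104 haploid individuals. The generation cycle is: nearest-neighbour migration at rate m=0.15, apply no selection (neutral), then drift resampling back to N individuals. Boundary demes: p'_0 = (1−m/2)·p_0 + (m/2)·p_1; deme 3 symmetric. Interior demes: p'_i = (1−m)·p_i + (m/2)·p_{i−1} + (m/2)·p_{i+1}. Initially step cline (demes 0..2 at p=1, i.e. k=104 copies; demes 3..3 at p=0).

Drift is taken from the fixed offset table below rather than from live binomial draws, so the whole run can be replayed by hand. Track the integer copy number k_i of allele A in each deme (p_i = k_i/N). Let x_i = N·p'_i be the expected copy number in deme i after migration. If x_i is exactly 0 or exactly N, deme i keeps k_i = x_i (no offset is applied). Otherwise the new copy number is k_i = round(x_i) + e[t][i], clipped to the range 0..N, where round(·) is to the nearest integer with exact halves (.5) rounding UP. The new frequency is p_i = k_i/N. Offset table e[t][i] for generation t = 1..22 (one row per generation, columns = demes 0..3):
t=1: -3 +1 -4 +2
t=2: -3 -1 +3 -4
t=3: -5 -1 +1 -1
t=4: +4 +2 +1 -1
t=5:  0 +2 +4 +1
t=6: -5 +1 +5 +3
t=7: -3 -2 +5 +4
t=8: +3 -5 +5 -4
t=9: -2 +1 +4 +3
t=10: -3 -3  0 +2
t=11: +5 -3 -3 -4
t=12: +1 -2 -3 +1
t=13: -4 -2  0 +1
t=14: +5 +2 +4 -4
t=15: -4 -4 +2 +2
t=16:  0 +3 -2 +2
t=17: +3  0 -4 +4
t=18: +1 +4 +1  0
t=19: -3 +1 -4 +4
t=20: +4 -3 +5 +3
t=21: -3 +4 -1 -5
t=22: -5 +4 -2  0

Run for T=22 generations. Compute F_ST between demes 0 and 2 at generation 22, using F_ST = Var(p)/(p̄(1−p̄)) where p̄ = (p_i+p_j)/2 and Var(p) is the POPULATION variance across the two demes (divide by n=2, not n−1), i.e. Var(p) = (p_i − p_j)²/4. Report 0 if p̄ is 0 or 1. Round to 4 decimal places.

0.0134

t=0: k=[104 104 104 0]
t=1: x=[104.0000 104.0000 96.2000 7.8000] k=[104 104 92 10]
t=2: x=[104.0000 103.1000 86.7500 16.1500] k=[104 102 90 12]
t=3: x=[103.8500 101.2500 85.0500 17.8500] k=[99 100 86 17]
t=4: x=[99.0750 98.8750 81.8750 22.1750] k=[103 101 83 21]
t=5: x=[102.8500 99.8000 79.7000 25.6500] k=[103 102 84 27]
t=6: x=[102.9250 100.7250 81.0750 31.2750] k=[98 102 86 34]
t=7: x=[98.3000 100.5000 83.3000 37.9000] k=[95 99 88 42]
t=8: x=[95.3000 97.8750 85.3750 45.4500] k=[98 93 90 41]
t=9: x=[97.6250 93.1500 86.5500 44.6750] k=[96 94 91 48]
t=10: x=[95.8500 93.9250 88.0000 51.2250] k=[93 91 88 53]
t=11: x=[92.8500 90.9250 85.6000 55.6250] k=[98 88 83 52]
t=12: x=[97.2500 88.3750 81.0500 54.3250] k=[98 86 78 55]
t=13: x=[97.1000 86.3000 76.8750 56.7250] k=[93 84 77 58]
t=14: x=[92.3250 84.1500 76.1000 59.4250] k=[97 86 80 55]
t=15: x=[96.1750 86.3750 78.5750 56.8750] k=[92 82 81 59]
t=16: x=[91.2500 82.6750 79.4250 60.6500] k=[91 86 77 63]
t=17: x=[90.6250 85.7000 76.6250 64.0500] k=[94 86 73 68]
t=18: x=[93.4000 85.6250 73.6000 68.3750] k=[94 90 75 68]
t=19: x=[93.7000 89.1750 75.6000 68.5250] k=[91 90 72 73]
t=20: x=[90.9250 88.7250 73.4250 72.9250] k=[95 86 78 76]
t=21: x=[94.3250 86.0750 78.4500 76.1500] k=[91 90 77 71]
t=22: x=[90.9250 89.1000 77.5250 71.4500] k=[86 93 76 71]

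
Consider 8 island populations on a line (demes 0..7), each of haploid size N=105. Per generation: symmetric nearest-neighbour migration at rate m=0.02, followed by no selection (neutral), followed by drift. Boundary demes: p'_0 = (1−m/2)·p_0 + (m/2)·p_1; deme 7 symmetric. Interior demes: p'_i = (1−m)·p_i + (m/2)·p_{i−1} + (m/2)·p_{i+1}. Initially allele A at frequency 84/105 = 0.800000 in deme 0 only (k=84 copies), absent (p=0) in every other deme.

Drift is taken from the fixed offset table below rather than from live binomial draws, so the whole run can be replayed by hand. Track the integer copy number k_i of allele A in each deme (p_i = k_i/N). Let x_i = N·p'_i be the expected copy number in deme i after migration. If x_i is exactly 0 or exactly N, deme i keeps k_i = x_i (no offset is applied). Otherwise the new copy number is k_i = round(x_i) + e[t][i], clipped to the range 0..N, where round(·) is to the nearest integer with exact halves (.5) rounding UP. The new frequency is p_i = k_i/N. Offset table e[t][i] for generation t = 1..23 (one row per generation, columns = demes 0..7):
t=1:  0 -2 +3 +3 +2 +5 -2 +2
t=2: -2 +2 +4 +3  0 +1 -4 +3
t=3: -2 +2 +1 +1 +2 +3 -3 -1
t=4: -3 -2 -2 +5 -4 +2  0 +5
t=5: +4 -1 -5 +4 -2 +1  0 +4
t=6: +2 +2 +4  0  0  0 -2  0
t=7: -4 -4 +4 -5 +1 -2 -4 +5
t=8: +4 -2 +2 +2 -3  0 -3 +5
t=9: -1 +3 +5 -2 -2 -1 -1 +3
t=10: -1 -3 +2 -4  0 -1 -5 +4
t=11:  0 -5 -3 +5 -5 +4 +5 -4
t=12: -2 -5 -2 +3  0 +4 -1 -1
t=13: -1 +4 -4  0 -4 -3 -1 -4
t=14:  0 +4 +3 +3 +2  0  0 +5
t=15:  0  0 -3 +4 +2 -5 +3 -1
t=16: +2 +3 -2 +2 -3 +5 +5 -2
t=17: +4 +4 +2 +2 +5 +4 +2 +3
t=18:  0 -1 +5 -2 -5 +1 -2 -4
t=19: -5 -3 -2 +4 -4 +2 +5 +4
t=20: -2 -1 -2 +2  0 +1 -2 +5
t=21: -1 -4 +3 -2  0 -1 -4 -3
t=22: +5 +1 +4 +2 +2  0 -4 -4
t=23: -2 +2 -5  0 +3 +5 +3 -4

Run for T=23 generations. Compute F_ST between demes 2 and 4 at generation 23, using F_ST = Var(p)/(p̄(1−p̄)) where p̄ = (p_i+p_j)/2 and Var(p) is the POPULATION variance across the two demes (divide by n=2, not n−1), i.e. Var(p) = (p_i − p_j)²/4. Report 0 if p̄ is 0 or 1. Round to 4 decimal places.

t=0: k=[84 0 0 0 0 0 0 0]
t=1: x=[83.1600 0.8400 0.0000 0.0000 0.0000 0.0000 0.0000 0.0000] k=[83 0 0 0 0 0 0 0]
t=2: x=[82.1700 0.8300 0.0000 0.0000 0.0000 0.0000 0.0000 0.0000] k=[80 3 0 0 0 0 0 0]
t=3: x=[79.2300 3.7400 0.0300 0.0000 0.0000 0.0000 0.0000 0.0000] k=[77 6 1 0 0 0 0 0]
t=4: x=[76.2900 6.6600 1.0400 0.0100 0.0000 0.0000 0.0000 0.0000] k=[73 5 0 5 0 0 0 0]
t=5: x=[72.3200 5.6300 0.1000 4.9000 0.0500 0.0000 0.0000 0.0000] k=[76 5 0 9 0 0 0 0]
t=6: x=[75.2900 5.6600 0.1400 8.8200 0.0900 0.0000 0.0000 0.0000] k=[77 8 4 9 0 0 0 0]
t=7: x=[76.3100 8.6500 4.0900 8.8600 0.0900 0.0000 0.0000 0.0000] k=[72 5 8 4 1 0 0 0]
t=8: x=[71.3300 5.7000 7.9300 4.0100 1.0200 0.0100 0.0000 0.0000] k=[75 4 10 6 0 0 0 0]
t=9: x=[74.2900 4.7700 9.9000 5.9800 0.0600 0.0000 0.0000 0.0000] k=[73 8 15 4 0 0 0 0]
t=10: x=[72.3500 8.7200 14.8200 4.0700 0.0400 0.0000 0.0000 0.0000] k=[71 6 17 0 0 0 0 0]
t=11: x=[70.3500 6.7600 16.7200 0.1700 0.0000 0.0000 0.0000 0.0000] k=[70 2 14 5 0 0 0 0]
t=12: x=[69.3200 2.8000 13.7900 5.0400 0.0500 0.0000 0.0000 0.0000] k=[67 0 12 8 0 0 0 0]
t=13: x=[66.3300 0.7900 11.8400 7.9600 0.0800 0.0000 0.0000 0.0000] k=[65 5 8 8 0 0 0 0]
t=14: x=[64.4000 5.6300 7.9700 7.9200 0.0800 0.0000 0.0000 0.0000] k=[64 10 11 11 2 0 0 0]
t=15: x=[63.4600 10.5500 10.9900 10.9100 2.0700 0.0200 0.0000 0.0000] k=[63 11 8 15 4 0 0 0]
t=16: x=[62.4800 11.4900 8.1000 14.8200 4.0700 0.0400 0.0000 0.0000] k=[64 14 6 17 1 5 0 0]
t=17: x=[63.5000 14.4200 6.1900 16.7300 1.2000 4.9100 0.0500 0.0000] k=[68 18 8 19 6 9 2 0]
t=18: x=[67.5000 18.4000 8.2100 18.7600 6.1600 8.9000 2.0500 0.0200] k=[68 17 13 17 1 10 0 0]
t=19: x=[67.4900 17.4700 13.0800 16.8000 1.2500 9.8100 0.1000 0.0000] k=[62 14 11 21 0 12 5 0]
t=20: x=[61.5200 14.4500 11.1300 20.6900 0.3300 11.8100 5.0200 0.0500] k=[60 13 9 23 0 13 3 5]
t=21: x=[59.5300 13.4300 9.1800 22.6300 0.3600 12.7700 3.1200 4.9800] k=[59 9 12 21 0 12 0 2]
t=22: x=[58.5000 9.5300 12.0600 20.7000 0.3300 11.7600 0.1400 1.9800] k=[64 11 16 23 2 12 0 0]
t=23: x=[63.4700 11.5800 16.0200 22.7200 2.3100 11.7800 0.1200 0.0000] k=[61 14 11 23 5 17 3 0]

0.0116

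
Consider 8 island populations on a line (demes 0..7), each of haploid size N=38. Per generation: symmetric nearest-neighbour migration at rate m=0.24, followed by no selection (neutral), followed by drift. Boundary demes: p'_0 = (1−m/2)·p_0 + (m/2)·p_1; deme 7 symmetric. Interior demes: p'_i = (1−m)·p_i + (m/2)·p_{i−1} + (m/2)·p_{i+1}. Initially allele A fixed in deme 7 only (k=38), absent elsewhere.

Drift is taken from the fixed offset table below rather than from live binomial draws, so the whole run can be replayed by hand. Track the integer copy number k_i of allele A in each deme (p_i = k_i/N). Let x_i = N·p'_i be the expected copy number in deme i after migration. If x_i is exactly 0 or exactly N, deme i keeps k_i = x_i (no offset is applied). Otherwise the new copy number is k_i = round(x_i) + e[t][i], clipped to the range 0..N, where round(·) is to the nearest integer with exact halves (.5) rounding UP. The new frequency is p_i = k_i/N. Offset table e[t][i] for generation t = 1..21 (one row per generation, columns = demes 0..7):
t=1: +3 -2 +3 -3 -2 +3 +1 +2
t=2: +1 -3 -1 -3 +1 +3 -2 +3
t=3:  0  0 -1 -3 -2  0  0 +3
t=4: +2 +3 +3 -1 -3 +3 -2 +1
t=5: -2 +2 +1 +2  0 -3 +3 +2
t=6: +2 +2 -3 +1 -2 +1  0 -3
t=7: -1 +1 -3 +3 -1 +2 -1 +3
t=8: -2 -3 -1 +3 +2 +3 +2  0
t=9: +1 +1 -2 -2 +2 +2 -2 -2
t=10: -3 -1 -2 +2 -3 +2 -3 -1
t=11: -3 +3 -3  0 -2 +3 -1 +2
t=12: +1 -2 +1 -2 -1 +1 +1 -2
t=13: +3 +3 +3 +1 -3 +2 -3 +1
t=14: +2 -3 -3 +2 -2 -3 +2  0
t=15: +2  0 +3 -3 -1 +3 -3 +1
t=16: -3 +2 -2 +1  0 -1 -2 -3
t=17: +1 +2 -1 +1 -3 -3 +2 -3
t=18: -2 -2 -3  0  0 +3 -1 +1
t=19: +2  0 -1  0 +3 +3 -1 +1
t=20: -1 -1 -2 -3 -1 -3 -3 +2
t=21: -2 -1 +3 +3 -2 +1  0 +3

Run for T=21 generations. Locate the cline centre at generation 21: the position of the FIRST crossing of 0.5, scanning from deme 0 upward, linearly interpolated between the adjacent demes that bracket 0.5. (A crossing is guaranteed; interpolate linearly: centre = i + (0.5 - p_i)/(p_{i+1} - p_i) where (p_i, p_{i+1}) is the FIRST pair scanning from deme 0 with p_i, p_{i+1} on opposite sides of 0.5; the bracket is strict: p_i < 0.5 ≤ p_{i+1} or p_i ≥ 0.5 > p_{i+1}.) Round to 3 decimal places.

t=0: k=[0 0 0 0 0 0 0 38]
t=1: x=[0.0000 0.0000 0.0000 0.0000 0.0000 0.0000 4.5600 33.4400] k=[0 0 0 0 0 0 6 35]
t=2: x=[0.0000 0.0000 0.0000 0.0000 0.0000 0.7200 8.7600 31.5200] k=[0 0 0 0 0 4 7 35]
t=3: x=[0.0000 0.0000 0.0000 0.0000 0.4800 3.8800 10.0000 31.6400] k=[0 0 0 0 0 4 10 35]
t=4: x=[0.0000 0.0000 0.0000 0.0000 0.4800 4.2400 12.2800 32.0000] k=[0 0 0 0 0 7 10 33]
t=5: x=[0.0000 0.0000 0.0000 0.0000 0.8400 6.5200 12.4000 30.2400] k=[0 0 0 0 1 4 15 32]
t=6: x=[0.0000 0.0000 0.0000 0.1200 1.2400 4.9600 15.7200 29.9600] k=[0 0 0 1 0 6 16 27]
t=7: x=[0.0000 0.0000 0.1200 0.7600 0.8400 6.4800 16.1200 25.6800] k=[0 0 0 4 0 8 15 29]
t=8: x=[0.0000 0.0000 0.4800 3.0400 1.4400 7.8800 15.8400 27.3200] k=[0 0 0 6 3 11 18 27]
t=9: x=[0.0000 0.0000 0.7200 4.9200 4.3200 10.8800 18.2400 25.9200] k=[0 0 0 3 6 13 16 24]
t=10: x=[0.0000 0.0000 0.3600 3.0000 6.4800 12.5200 16.6000 23.0400] k=[0 0 0 5 3 15 14 22]
t=11: x=[0.0000 0.0000 0.6000 4.1600 4.6800 13.4400 15.0800 21.0400] k=[0 0 0 4 3 16 14 23]
t=12: x=[0.0000 0.0000 0.4800 3.4000 4.6800 14.2000 15.3200 21.9200] k=[0 0 1 1 4 15 16 20]
t=13: x=[0.0000 0.1200 0.8800 1.3600 4.9600 13.8000 16.3600 19.5200] k=[0 3 4 2 2 16 13 21]
t=14: x=[0.3600 2.7600 3.6400 2.2400 3.6800 13.9600 14.3200 20.0400] k=[2 0 1 4 2 11 16 20]
t=15: x=[1.7600 0.3600 1.2400 3.4000 3.3200 10.5200 15.8800 19.5200] k=[4 0 4 0 2 14 13 21]
t=16: x=[3.5200 0.9600 3.0400 0.7200 3.2000 12.4400 14.0800 20.0400] k=[1 3 1 2 3 11 12 17]
t=17: x=[1.2400 2.5200 1.3600 2.0000 3.8400 10.1600 12.4800 16.4000] k=[2 5 0 3 1 7 14 13]
t=18: x=[2.3600 4.0400 0.9600 2.4000 1.9600 7.1200 13.0400 13.1200] k=[0 2 0 2 2 10 12 14]
t=19: x=[0.2400 1.5200 0.4800 1.7600 2.9600 9.2800 12.0000 13.7600] k=[2 2 0 2 6 12 11 15]
t=20: x=[2.0000 1.7600 0.4800 2.2400 6.2400 11.1600 11.6000 14.5200] k=[1 1 0 0 5 8 9 17]
t=21: x=[1.0000 0.8800 0.1200 0.6000 4.7600 7.7600 9.8400 16.0400] k=[0 0 3 4 3 9 10 19]

7.000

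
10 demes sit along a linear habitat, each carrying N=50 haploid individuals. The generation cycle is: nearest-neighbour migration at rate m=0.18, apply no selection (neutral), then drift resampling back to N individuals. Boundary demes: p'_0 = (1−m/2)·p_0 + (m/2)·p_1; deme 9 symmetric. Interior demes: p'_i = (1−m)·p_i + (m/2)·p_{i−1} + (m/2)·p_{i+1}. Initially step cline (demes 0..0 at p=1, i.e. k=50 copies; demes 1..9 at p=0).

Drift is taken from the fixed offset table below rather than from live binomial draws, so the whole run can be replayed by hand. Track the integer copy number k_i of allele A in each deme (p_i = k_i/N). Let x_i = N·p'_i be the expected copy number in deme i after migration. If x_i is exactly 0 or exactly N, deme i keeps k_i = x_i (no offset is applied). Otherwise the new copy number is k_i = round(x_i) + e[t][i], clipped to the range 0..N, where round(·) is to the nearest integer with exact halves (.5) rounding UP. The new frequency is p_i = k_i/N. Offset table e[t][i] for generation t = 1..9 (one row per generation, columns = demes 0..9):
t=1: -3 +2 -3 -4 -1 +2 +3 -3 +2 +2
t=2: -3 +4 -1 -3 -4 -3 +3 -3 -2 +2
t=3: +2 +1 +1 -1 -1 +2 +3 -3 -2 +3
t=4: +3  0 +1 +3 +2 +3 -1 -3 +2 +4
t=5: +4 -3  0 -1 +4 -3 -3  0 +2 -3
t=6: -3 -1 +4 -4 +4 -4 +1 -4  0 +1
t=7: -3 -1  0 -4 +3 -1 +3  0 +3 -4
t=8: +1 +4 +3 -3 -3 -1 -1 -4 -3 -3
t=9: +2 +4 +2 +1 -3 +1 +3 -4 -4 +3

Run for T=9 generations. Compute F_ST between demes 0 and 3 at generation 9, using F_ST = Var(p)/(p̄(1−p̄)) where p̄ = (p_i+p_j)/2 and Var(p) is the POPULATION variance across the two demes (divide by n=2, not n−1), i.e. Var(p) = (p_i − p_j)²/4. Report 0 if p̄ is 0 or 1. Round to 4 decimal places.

0.3494

t=0: k=[50 0 0 0 0 0 0 0 0 0]
t=1: x=[45.5000 4.5000 0.0000 0.0000 0.0000 0.0000 0.0000 0.0000 0.0000 0.0000] k=[43 7 0 0 0 0 0 0 0 0]
t=2: x=[39.7600 9.6100 0.6300 0.0000 0.0000 0.0000 0.0000 0.0000 0.0000 0.0000] k=[37 14 0 0 0 0 0 0 0 0]
t=3: x=[34.9300 14.8100 1.2600 0.0000 0.0000 0.0000 0.0000 0.0000 0.0000 0.0000] k=[37 16 2 0 0 0 0 0 0 0]
t=4: x=[35.1100 16.6300 3.0800 0.1800 0.0000 0.0000 0.0000 0.0000 0.0000 0.0000] k=[38 17 4 3 0 0 0 0 0 0]
t=5: x=[36.1100 17.7200 5.0800 2.8200 0.2700 0.0000 0.0000 0.0000 0.0000 0.0000] k=[40 15 5 2 4 0 0 0 0 0]
t=6: x=[37.7500 16.3500 5.6300 2.4500 3.4600 0.3600 0.0000 0.0000 0.0000 0.0000] k=[35 15 10 0 7 0 0 0 0 0]
t=7: x=[33.2000 16.3500 9.5500 1.5300 5.7400 0.6300 0.0000 0.0000 0.0000 0.0000] k=[30 15 10 0 9 0 0 0 0 0]
t=8: x=[28.6500 15.9000 9.5500 1.7100 7.3800 0.8100 0.0000 0.0000 0.0000 0.0000] k=[30 20 13 0 4 0 0 0 0 0]
t=9: x=[29.1000 20.2700 12.4600 1.5300 3.2800 0.3600 0.0000 0.0000 0.0000 0.0000] k=[31 24 14 3 0 1 0 0 0 0]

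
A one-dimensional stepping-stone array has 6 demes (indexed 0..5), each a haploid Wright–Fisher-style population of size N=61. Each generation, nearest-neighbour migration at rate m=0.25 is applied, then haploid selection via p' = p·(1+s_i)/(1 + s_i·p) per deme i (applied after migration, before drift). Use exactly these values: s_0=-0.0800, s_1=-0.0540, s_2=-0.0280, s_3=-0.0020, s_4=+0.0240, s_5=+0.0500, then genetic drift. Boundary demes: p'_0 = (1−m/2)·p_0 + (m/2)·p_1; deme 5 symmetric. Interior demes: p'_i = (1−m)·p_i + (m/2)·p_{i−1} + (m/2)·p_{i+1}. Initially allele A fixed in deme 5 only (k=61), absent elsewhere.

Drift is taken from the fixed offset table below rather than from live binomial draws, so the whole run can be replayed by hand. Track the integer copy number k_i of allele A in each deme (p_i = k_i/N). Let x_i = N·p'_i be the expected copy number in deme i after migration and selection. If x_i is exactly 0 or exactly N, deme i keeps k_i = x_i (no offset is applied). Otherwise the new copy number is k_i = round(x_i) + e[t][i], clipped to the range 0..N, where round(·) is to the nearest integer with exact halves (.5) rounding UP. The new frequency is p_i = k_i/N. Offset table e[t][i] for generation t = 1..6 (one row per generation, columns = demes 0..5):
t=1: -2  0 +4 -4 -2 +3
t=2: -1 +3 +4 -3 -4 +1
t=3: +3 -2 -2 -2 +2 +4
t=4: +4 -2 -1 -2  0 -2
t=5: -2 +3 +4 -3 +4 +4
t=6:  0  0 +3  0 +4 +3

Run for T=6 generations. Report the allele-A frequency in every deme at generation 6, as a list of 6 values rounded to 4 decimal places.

[0.0000, 0.0000, 0.0000, 0.0492, 0.4426, 0.7705]

t=0: k=[0 0 0 0 0 61]
t=1: x=[0.0000 0.0000 0.0000 0.0000 7.7846 53.6946] k=[0 0 0 0 6 57]
t=2: x=[0.0000 0.0000 0.0000 0.7485 11.8498 51.0384] k=[0 0 0 0 8 52]
t=3: x=[0.0000 0.0000 0.0000 0.9980 12.7374 47.0324] k=[0 0 0 0 15 51]
t=4: x=[0.0000 0.0000 0.0000 1.8714 17.9237 47.0324] k=[0 0 0 0 18 45]
t=5: x=[0.0000 0.0000 0.0000 2.2457 19.4377 42.2642] k=[0 0 0 0 23 46]
t=6: x=[0.0000 0.0000 0.0000 2.8695 23.3408 43.7353] k=[0 0 0 3 27 47]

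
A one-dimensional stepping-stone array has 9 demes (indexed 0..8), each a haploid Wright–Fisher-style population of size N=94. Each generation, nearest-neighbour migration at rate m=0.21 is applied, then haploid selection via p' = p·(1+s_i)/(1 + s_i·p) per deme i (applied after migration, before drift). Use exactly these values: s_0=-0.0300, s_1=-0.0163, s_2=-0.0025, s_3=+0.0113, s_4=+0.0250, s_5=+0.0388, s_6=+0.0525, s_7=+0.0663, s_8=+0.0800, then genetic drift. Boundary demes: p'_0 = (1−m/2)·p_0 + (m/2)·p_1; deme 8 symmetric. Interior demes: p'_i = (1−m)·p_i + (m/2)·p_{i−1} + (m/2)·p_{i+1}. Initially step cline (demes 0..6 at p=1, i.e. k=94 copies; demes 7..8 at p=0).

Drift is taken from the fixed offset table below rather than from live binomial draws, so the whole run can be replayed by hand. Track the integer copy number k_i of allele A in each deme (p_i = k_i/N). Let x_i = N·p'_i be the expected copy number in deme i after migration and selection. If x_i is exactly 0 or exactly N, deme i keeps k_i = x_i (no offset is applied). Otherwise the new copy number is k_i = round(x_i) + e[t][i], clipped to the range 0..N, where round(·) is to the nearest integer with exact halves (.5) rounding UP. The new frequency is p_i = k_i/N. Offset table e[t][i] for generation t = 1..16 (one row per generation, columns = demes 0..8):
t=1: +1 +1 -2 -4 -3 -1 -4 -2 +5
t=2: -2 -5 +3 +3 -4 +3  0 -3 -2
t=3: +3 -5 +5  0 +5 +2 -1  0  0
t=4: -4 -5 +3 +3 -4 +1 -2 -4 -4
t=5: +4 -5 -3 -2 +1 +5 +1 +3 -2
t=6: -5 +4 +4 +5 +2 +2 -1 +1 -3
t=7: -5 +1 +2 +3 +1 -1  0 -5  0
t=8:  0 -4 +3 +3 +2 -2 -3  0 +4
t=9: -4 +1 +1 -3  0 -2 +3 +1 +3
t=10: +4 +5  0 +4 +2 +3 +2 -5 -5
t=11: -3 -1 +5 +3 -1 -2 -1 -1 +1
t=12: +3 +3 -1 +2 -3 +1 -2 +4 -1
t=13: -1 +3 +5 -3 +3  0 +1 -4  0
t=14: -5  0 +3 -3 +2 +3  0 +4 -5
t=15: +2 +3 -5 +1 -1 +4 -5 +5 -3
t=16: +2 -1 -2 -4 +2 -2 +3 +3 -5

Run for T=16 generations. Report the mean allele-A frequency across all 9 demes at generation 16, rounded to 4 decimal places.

0.8038

t=0: k=[94 94 94 94 94 94 94 0 0]
t=1: x=[94.0000 94.0000 94.0000 94.0000 94.0000 94.0000 84.5730 10.4516 0.0000] k=[94 94 94 94 94 94 81 8 0]
t=2: x=[94.0000 94.0000 94.0000 94.0000 94.0000 92.6853 75.4730 15.6443 0.9066] k=[94 94 94 94 94 94 75 13 0]
t=3: x=[94.0000 94.0000 94.0000 94.0000 94.0000 92.0780 71.3756 19.1035 1.4725] k=[94 94 94 94 94 94 70 19 1]
t=4: x=[94.0000 94.0000 94.0000 94.0000 94.0000 91.5717 68.1352 23.5808 3.1135] k=[94 94 94 94 94 93 66 20 0]
t=5: x=[94.0000 94.0000 94.0000 94.0000 93.8976 90.4040 65.0402 23.8546 2.2640] k=[94 94 94 94 94 94 66 27 0]
t=6: x=[94.0000 94.0000 94.0000 94.0000 94.0000 91.1665 65.8640 29.5447 3.0544] k=[94 94 94 94 94 93 65 31 0]
t=7: x=[94.0000 94.0000 94.0000 94.0000 93.8976 90.3026 65.3983 32.6696 3.5057] k=[94 94 94 94 94 89 65 28 4]
t=8: x=[94.0000 94.0000 94.0000 94.0000 93.4877 87.2475 64.6772 30.6765 7.0027] k=[94 94 94 94 94 85 62 31 11]
t=9: x=[94.0000 94.0000 94.0000 94.0000 93.0778 83.8790 62.2447 33.5265 13.9920] k=[94 94 94 94 93 82 65 35 17]
t=10: x=[94.0000 94.0000 94.0000 93.8962 91.9989 81.7804 64.6772 37.6999 20.0784] k=[94 94 94 94 94 85 67 33 15]
t=11: x=[94.0000 94.0000 94.0000 94.0000 93.0778 84.3885 66.3295 36.0964 17.9827] k=[94 94 94 94 92 82 65 35 19]
t=12: x=[94.0000 94.0000 94.0000 93.7923 91.2272 81.6783 64.6772 37.9127 21.9481] k=[94 94 94 94 88 83 63 42 21]
t=13: x=[94.0000 94.0000 94.0000 93.3770 88.2400 81.8339 63.9506 43.4961 24.5760] k=[94 94 94 90 91 82 65 39 25]
t=14: x=[94.0000 94.0000 93.5790 90.5624 90.0446 81.5762 65.0893 41.7439 27.9578] k=[94 94 94 88 92 85 65 46 23]
t=15: x=[94.0000 94.0000 93.3684 89.1024 90.9194 83.9809 66.1188 47.0881 26.8671] k=[94 94 88 90 90 88 61 52 24]
t=16: x=[94.0000 93.3596 88.8278 89.8350 89.8882 85.6686 63.9457 51.5038 28.4431] k=[94 92 87 86 92 84 67 55 23]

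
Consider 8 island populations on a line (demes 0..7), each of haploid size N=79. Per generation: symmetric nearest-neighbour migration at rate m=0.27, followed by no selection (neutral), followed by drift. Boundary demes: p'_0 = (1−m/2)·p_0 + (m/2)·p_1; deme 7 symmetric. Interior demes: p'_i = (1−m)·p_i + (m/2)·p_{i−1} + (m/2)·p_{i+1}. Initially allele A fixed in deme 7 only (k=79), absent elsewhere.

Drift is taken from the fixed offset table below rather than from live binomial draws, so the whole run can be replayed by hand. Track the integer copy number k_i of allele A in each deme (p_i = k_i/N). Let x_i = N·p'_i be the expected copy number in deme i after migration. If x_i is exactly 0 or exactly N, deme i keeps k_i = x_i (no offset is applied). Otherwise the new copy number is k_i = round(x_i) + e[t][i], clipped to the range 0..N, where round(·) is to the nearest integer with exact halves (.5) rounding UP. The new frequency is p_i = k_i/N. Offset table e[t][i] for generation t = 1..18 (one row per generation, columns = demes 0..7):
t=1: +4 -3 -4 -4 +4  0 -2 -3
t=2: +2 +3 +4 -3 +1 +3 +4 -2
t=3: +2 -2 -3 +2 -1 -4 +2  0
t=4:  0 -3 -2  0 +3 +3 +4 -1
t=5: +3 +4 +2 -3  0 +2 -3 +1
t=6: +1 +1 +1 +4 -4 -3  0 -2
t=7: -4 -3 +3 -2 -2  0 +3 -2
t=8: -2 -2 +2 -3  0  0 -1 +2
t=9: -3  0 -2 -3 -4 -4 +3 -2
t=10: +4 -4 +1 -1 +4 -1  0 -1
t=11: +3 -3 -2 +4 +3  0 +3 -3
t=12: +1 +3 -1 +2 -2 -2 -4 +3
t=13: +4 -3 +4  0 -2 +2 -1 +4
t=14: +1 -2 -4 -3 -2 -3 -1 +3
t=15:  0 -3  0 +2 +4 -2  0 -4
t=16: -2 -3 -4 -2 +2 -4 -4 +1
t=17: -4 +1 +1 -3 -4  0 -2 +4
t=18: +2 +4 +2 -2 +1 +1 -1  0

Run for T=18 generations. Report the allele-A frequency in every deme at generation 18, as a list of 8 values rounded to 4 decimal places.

[0.0380, 0.0759, 0.0380, 0.0000, 0.0759, 0.1266, 0.1772, 0.3544]

t=0: k=[0 0 0 0 0 0 0 79]
t=1: x=[0.0000 0.0000 0.0000 0.0000 0.0000 0.0000 10.6650 68.3350] k=[0 0 0 0 0 0 9 65]
t=2: x=[0.0000 0.0000 0.0000 0.0000 0.0000 1.2150 15.3450 57.4400] k=[0 0 0 0 0 4 19 55]
t=3: x=[0.0000 0.0000 0.0000 0.0000 0.5400 5.4850 21.8350 50.1400] k=[0 0 0 0 0 1 24 50]
t=4: x=[0.0000 0.0000 0.0000 0.0000 0.1350 3.9700 24.4050 46.4900] k=[0 0 0 0 3 7 28 45]
t=5: x=[0.0000 0.0000 0.0000 0.4050 3.1350 9.2950 27.4600 42.7050] k=[0 0 0 0 3 11 24 44]
t=6: x=[0.0000 0.0000 0.0000 0.4050 3.6750 11.6750 24.9450 41.3000] k=[0 0 0 4 0 9 25 39]
t=7: x=[0.0000 0.0000 0.5400 2.9200 1.7550 9.9450 24.7300 37.1100] k=[0 0 4 1 0 10 28 35]
t=8: x=[0.0000 0.5400 3.0550 1.2700 1.4850 11.0800 26.5150 34.0550] k=[0 0 5 0 1 11 26 36]
t=9: x=[0.0000 0.6750 3.6500 0.8100 2.2150 11.6750 25.3250 34.6500] k=[0 1 2 0 0 8 28 33]
t=10: x=[0.1350 1.0000 1.5950 0.2700 1.0800 9.6200 25.9750 32.3250] k=[4 0 3 0 5 9 26 31]
t=11: x=[3.4600 0.9450 2.1900 1.0800 4.8650 10.7550 24.3800 30.3250] k=[6 0 0 5 8 11 27 27]
t=12: x=[5.1900 0.8100 0.6750 4.7300 8.0000 12.7550 24.8400 27.0000] k=[6 4 0 7 6 11 21 30]
t=13: x=[5.7300 3.7300 1.4850 5.9200 6.8100 11.6750 20.8650 28.7850] k=[10 1 5 6 5 14 20 33]
t=14: x=[8.7850 2.7550 4.5950 5.7300 6.3500 13.5950 20.9450 31.2450] k=[10 1 1 3 4 11 20 34]
t=15: x=[8.7850 2.2150 1.2700 2.8650 4.8100 11.2700 20.6750 32.1100] k=[9 0 1 5 9 9 21 28]
t=16: x=[7.7850 1.3500 1.4050 5.0000 8.4600 10.6200 20.3250 27.0550] k=[6 0 0 3 10 7 16 28]
t=17: x=[5.1900 0.8100 0.4050 3.5400 8.6500 8.6200 16.4050 26.3800] k=[1 2 1 1 5 9 14 30]
t=18: x=[1.1350 1.7300 1.1350 1.5400 5.0000 9.1350 15.4850 27.8400] k=[3 6 3 0 6 10 14 28]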